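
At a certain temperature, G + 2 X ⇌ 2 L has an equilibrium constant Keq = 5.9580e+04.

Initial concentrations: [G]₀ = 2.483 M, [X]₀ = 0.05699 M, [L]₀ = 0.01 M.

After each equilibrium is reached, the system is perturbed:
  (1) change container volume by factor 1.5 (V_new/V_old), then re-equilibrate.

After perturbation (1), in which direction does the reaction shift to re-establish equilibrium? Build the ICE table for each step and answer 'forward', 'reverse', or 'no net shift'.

Q₀ = 0.0124 vs Keq = 5.9580e+04 ⇒ Q<K, forward
Step 1:
                    G           X           L
  Initial       2.483     0.05699        0.01
  Change     -0.02841    -0.05682     0.05682
  Equil         2.455  1.7472e-04     0.06682
  solve Keq expr → x = 0.02841; check Q = 5.9580e+04
Then change container volume by factor 1.5 (V_new/V_old).
Step 2:
                    G           X           L
  Initial       1.636  1.1648e-04     0.04454
  Change   1.3047e-05  2.6094e-05 -2.6094e-05
  Equil         1.636  1.4257e-04     0.04452
  solve Keq expr → x = -1.3047e-05; check Q = 5.9580e+04

Direction: reverse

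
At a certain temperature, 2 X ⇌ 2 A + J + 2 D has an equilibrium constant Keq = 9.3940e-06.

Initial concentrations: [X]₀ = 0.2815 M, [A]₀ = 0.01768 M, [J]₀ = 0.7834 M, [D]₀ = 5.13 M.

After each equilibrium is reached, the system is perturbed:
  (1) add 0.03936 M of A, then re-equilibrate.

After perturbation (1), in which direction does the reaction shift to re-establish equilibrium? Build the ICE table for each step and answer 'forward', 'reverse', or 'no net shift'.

Direction: reverse

Q₀ = 0.08133 vs Keq = 9.3940e-06 ⇒ Q>K, reverse
Step 1:
                   X          A          J          D
  Initial     0.2815    0.01768     0.7834       5.13
  Change     0.01748   -0.01748  -0.008738   -0.01748
  Equil        0.299 2.0364e-04     0.7747      5.113
  solve Keq expr → x = -0.008738; check Q = 9.3940e-06
Then add 0.03936 M of A.
Step 2:
                   X          A          J          D
  Initial      0.299    0.03956     0.7747      5.113
  Change     0.03933   -0.03933   -0.01966   -0.03933
  Equil       0.3383 2.3522e-04      0.755      5.073
  solve Keq expr → x = -0.01966; check Q = 9.3940e-06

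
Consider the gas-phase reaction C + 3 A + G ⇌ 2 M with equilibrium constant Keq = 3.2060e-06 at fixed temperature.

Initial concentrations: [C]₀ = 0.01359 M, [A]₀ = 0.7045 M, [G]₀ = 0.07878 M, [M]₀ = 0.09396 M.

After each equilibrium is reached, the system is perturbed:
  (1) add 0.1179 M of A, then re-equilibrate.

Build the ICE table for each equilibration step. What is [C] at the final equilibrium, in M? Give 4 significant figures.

Q₀ = 23.58 vs Keq = 3.2060e-06 ⇒ Q>K, reverse
Step 1:
                   C          A          G          M
  init       0.01359     0.7045    0.07878    0.09396
  Δ          0.04692     0.1408    0.04692   -0.09384
  eq         0.06051     0.8453     0.1257 1.2135e-04
  solve Keq expr → x = -0.04692; check Q = 3.2060e-06
Then add 0.1179 M of A.
Step 2:
                   C          A          G          M
  init       0.06051     0.9632     0.1257 1.2135e-04
  Δ       -1.3111e-05 -3.9334e-05 -1.3111e-05 2.6223e-05
  eq          0.0605     0.9631     0.1257 1.4757e-04
  solve Keq expr → x = 1.3111e-05; check Q = 3.2060e-06

[C]_eq = 0.0605 M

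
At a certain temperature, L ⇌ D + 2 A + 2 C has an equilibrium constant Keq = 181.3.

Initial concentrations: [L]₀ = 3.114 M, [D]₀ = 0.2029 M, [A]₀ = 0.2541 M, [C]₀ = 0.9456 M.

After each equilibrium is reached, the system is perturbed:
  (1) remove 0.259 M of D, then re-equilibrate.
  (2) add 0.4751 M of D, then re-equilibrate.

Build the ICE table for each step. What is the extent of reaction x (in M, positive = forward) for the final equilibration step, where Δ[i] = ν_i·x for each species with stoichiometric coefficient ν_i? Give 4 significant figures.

x = -0.08167 M

Q₀ = 0.003762 vs Keq = 181.3 ⇒ Q<K, forward
Step 1:
                    L           D           A           C
  init          3.114      0.2029      0.2541      0.9456
  Δ            -1.512       1.512       3.024       3.024
  eq            1.602       1.715       3.278        3.97
  solve Keq expr → x = 1.512; check Q = 181.3
Then remove 0.259 M of D.
Step 2:
                    L           D           A           C
  init          1.602       1.456       3.278        3.97
  Δ          -0.04666     0.04666     0.09333     0.09333
  eq            1.555       1.503       3.372       4.063
  solve Keq expr → x = 0.04666; check Q = 181.3
Then add 0.4751 M of D.
Step 3:
                    L           D           A           C
  init          1.555       1.978       3.372       4.063
  Δ           0.08167    -0.08167     -0.1633     -0.1633
  eq            1.637       1.896       3.208         3.9
  solve Keq expr → x = -0.08167; check Q = 181.3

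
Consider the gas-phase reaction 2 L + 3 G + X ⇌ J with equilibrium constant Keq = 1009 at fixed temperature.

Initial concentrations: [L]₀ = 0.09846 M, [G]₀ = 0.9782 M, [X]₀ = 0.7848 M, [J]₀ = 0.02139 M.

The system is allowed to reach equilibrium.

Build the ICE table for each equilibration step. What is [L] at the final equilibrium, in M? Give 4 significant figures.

[L]_eq = 0.0119 M

Q₀ = 3.004 vs Keq = 1009 ⇒ Q<K, forward
Step 1:
                  L         G         X         J
  I         0.09846    0.9782    0.7848   0.02139
  C        -0.08656   -0.1298  -0.04328   0.04328
  E          0.0119    0.8484    0.7415   0.06467
  solve Keq expr → x = 0.04328; check Q = 1009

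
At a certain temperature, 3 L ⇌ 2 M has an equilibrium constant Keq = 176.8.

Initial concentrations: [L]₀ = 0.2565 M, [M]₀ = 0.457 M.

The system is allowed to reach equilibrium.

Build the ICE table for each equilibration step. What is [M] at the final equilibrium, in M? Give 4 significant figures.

[M]_eq = 0.5484 M

Q₀ = 12.38 vs Keq = 176.8 ⇒ Q<K, forward
Step 1:
                   L          M
  I           0.2565      0.457
  C          -0.1371    0.09142
  E           0.1194     0.5484
  solve Keq expr → x = 0.04571; check Q = 176.8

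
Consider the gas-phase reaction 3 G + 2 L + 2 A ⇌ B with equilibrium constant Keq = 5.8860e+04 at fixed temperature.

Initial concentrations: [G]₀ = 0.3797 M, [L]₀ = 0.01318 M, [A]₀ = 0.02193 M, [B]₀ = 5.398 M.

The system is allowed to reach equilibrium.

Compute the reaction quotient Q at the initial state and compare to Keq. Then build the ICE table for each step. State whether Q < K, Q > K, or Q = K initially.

Q₀ = 1.1803e+09; Q > K (proceeds reverse)

Q₀ = 1.1803e+09 vs Keq = 5.8860e+04 ⇒ Q>K, reverse
Step 1:
                  G         L         A         B
  Initial    0.3797   0.01318   0.02193     5.398
  Change     0.1954    0.1302    0.1302  -0.06512
  Equil      0.5751    0.1434    0.1522     5.333
  solve Keq expr → x = -0.06512; check Q = 5.8860e+04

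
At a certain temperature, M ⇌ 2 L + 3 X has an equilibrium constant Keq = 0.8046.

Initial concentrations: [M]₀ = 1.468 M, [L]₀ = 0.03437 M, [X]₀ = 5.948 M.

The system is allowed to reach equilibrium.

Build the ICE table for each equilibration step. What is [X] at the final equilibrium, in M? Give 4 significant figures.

[X]_eq = 6.006 M

Q₀ = 0.1693 vs Keq = 0.8046 ⇒ Q<K, forward
Step 1:
                  M         L         X
  Initial     1.468   0.03437     5.948
  Change   -0.01948   0.03897   0.05845
  Equil       1.449   0.07334     6.006
  solve Keq expr → x = 0.01948; check Q = 0.8046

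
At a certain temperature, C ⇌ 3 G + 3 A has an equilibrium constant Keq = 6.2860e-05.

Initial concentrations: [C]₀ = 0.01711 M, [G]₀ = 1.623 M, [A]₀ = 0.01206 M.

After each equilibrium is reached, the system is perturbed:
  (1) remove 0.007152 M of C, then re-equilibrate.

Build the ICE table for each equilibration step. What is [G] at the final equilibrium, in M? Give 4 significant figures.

[G]_eq = 1.617 M

Q₀ = 4.3828e-04 vs Keq = 6.2860e-05 ⇒ Q>K, reverse
Step 1:
                   C          G          A
  Initial    0.01711      1.623    0.01206
  Change    0.001836  -0.005507  -0.005507
  Equil      0.01895      1.617   0.006553
  solve Keq expr → x = -0.001836; check Q = 6.2860e-05
Then remove 0.007152 M of C.
Step 2:
                   C          G          A
  Initial    0.01179      1.617   0.006553
  Change  3.0240e-04 -9.0719e-04 -9.0719e-04
  Equil       0.0121      1.617   0.005646
  solve Keq expr → x = -3.0240e-04; check Q = 6.2860e-05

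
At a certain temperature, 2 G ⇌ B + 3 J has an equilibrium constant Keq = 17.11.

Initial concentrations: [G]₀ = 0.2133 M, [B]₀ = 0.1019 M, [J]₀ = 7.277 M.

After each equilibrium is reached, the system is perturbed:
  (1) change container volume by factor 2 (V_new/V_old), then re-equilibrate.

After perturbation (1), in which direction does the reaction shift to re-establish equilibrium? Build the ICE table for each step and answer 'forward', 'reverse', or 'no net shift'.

Direction: forward

Q₀ = 863.1 vs Keq = 17.11 ⇒ Q>K, reverse
Step 1:
                   G          B          J
  init        0.2133     0.1019      7.277
  Δ           0.1877   -0.09386    -0.2816
  eq           0.401   0.008038      6.995
  solve Keq expr → x = -0.09386; check Q = 17.11
Then change container volume by factor 2 (V_new/V_old).
Step 2:
                   G          B          J
  init        0.2005   0.004019      3.498
  Δ         -0.01799   0.008997    0.02699
  eq          0.1825    0.01302      3.525
  solve Keq expr → x = 0.008997; check Q = 17.11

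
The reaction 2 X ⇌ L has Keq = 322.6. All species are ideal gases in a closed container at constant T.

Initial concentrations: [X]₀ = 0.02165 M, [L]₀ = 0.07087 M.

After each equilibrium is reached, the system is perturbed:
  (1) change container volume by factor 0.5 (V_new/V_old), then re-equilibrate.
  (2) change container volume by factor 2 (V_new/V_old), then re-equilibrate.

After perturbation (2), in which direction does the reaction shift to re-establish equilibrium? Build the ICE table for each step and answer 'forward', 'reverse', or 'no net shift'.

Q₀ = 151.2 vs Keq = 322.6 ⇒ Q<K, forward
Step 1:
                    X           L
  I           0.02165     0.07087
  C         -0.006493    0.003246
  E           0.01516     0.07412
  solve Keq expr → x = 0.003246; check Q = 322.6
Then change container volume by factor 0.5 (V_new/V_old).
Step 2:
                    X           L
  I           0.03031      0.1482
  C         -0.008571    0.004286
  E           0.02174      0.1525
  solve Keq expr → x = 0.004286; check Q = 322.6
Then change container volume by factor 2 (V_new/V_old).
Step 3:
                    X           L
  I           0.01087     0.07626
  C          0.004286   -0.002143
  E           0.01516     0.07412
  solve Keq expr → x = -0.002143; check Q = 322.6

Direction: reverse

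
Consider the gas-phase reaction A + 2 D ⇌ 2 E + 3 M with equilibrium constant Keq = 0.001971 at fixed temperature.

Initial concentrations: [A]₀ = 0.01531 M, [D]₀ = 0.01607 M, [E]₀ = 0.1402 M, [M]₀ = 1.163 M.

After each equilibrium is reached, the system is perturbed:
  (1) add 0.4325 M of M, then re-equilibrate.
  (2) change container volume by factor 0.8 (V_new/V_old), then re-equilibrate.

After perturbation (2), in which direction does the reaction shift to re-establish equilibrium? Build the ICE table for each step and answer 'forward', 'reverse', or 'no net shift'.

Direction: reverse

Q₀ = 7820 vs Keq = 0.001971 ⇒ Q>K, reverse
Step 1:
                   A          D          E          M
  Initial    0.01531    0.01607     0.1402      1.163
  Change     0.06904     0.1381    -0.1381    -0.2071
  Equil      0.08435     0.1541   0.002127     0.9559
  solve Keq expr → x = -0.06904; check Q = 0.001971
Then add 0.4325 M of M.
Step 2:
                   A          D          E          M
  Initial    0.08435     0.1541   0.002127      1.388
  Change  4.4980e-04 8.9961e-04 -8.9961e-04  -0.001349
  Equil       0.0848      0.155   0.001227      1.387
  solve Keq expr → x = -4.4980e-04; check Q = 0.001971
Then change container volume by factor 0.8 (V_new/V_old).
Step 3:
                   A          D          E          M
  Initial      0.106     0.1938   0.001534      1.734
  Change  1.5173e-04 3.0347e-04 -3.0347e-04 -4.5520e-04
  Equil       0.1061     0.1941    0.00123      1.733
  solve Keq expr → x = -1.5173e-04; check Q = 0.001971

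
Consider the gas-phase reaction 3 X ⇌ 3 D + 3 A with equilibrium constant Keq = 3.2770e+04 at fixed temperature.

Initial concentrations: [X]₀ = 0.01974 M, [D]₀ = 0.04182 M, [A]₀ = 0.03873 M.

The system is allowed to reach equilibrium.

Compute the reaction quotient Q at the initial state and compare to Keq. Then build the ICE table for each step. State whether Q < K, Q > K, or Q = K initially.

Q₀ = 5.5240e-04; Q < K (proceeds forward)

Q₀ = 5.5240e-04 vs Keq = 3.2770e+04 ⇒ Q<K, forward
Step 1:
                    X           D           A
  init        0.01974     0.04182     0.03873
  Δ          -0.01963     0.01963     0.01963
  eq       1.1206e-04     0.06145     0.05836
  solve Keq expr → x = 0.006543; check Q = 3.2770e+04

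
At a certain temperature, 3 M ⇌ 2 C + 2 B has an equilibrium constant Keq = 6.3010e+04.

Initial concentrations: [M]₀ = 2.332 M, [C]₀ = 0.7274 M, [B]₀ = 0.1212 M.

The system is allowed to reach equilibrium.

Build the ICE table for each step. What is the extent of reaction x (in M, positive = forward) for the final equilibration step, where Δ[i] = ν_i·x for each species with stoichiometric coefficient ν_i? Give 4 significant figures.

x = 0.7574 M

Q₀ = 6.1287e-04 vs Keq = 6.3010e+04 ⇒ Q<K, forward
Step 1:
                  M         C         B
  init        2.332    0.7274    0.1212
  Δ          -2.272     1.515     1.515
  eq        0.05977     2.242     1.636
  solve Keq expr → x = 0.7574; check Q = 6.3010e+04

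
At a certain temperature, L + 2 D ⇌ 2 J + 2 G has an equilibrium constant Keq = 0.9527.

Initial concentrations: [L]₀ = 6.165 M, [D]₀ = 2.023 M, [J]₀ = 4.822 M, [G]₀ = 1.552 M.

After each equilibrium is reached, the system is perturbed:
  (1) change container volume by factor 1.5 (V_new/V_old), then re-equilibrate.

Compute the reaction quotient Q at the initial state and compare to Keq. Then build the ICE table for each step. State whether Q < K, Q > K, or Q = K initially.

Q₀ = 2.22 vs Keq = 0.9527 ⇒ Q>K, reverse
Step 1:
                    L           D           J           G
  init          6.165       2.023       4.822       1.552
  Δ            0.1479      0.2957     -0.2957     -0.2957
  eq            6.313       2.319       4.526       1.256
  solve Keq expr → x = -0.1479; check Q = 0.9527
Then change container volume by factor 1.5 (V_new/V_old).
Step 2:
                    L           D           J           G
  init          4.209       1.546       3.018      0.8375
  Δ          -0.04638    -0.09276     0.09276     0.09276
  eq            4.162       1.453        3.11      0.9303
  solve Keq expr → x = 0.04638; check Q = 0.9527

Q₀ = 2.22; Q > K (proceeds reverse)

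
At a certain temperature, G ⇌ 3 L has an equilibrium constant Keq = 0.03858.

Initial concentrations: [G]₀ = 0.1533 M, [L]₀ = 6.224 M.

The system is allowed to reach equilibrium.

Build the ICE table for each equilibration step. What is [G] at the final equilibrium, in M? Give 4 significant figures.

[G]_eq = 2.084 M

Q₀ = 1573 vs Keq = 0.03858 ⇒ Q>K, reverse
Step 1:
                  G         L
  Initial    0.1533     6.224
  Change      1.931    -5.792
  Equil       2.084    0.4316
  solve Keq expr → x = -1.931; check Q = 0.03858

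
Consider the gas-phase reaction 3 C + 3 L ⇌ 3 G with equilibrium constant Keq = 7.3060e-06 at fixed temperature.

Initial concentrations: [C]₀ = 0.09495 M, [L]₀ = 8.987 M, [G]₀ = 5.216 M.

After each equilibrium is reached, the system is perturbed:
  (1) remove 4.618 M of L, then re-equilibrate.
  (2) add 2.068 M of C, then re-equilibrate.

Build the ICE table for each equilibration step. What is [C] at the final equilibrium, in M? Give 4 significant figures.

[C]_eq = 6.33 M

Q₀ = 228.4 vs Keq = 7.3060e-06 ⇒ Q>K, reverse
Step 1:
                  C         L         G
  init      0.09495     8.987     5.216
  Δ           4.138     4.138    -4.138
  eq          4.233     13.12     1.078
  solve Keq expr → x = -1.379; check Q = 7.3060e-06
Then remove 4.618 M of L.
Step 2:
                  C         L         G
  init        4.233     8.507     1.078
  Δ          0.3027    0.3027   -0.3027
  eq          4.536      8.81    0.7753
  solve Keq expr → x = -0.1009; check Q = 7.3060e-06
Then add 2.068 M of C.
Step 3:
                  C         L         G
  init        6.604      8.81    0.7753
  Δ         -0.2732   -0.2732    0.2732
  eq           6.33     8.536     1.049
  solve Keq expr → x = 0.09108; check Q = 7.3060e-06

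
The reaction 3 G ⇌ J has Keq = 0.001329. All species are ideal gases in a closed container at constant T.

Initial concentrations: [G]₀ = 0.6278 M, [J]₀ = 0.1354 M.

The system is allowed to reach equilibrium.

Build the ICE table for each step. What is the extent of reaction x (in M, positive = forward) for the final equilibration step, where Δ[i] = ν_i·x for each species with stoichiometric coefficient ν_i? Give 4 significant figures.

x = -0.1339 M

Q₀ = 0.5472 vs Keq = 0.001329 ⇒ Q>K, reverse
Step 1:
                   G          J
  Initial     0.6278     0.1354
  Change      0.4018    -0.1339
  Equil         1.03   0.001451
  solve Keq expr → x = -0.1339; check Q = 0.001329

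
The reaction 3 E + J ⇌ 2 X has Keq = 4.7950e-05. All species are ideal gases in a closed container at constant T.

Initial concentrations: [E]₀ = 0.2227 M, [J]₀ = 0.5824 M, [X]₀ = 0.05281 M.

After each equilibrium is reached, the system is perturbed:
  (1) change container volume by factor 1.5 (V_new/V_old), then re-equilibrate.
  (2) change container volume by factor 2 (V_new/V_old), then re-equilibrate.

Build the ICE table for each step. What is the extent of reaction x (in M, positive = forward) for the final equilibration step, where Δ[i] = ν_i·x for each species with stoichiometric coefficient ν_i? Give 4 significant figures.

x = -4.9447e-05 M

Q₀ = 0.4336 vs Keq = 4.7950e-05 ⇒ Q>K, reverse
Step 1:
                   E          J          X
  Initial     0.2227     0.5824    0.05281
  Change     0.07788    0.02596   -0.05192
  Equil       0.3006     0.6084 8.9005e-04
  solve Keq expr → x = -0.02596; check Q = 4.7950e-05
Then change container volume by factor 1.5 (V_new/V_old).
Step 2:
                   E          J          X
  Initial     0.2004     0.4056 5.9337e-04
  Change  2.9530e-04 9.8433e-05 -1.9687e-04
  Equil       0.2007     0.4057 3.9650e-04
  solve Keq expr → x = -9.8433e-05; check Q = 4.7950e-05
Then change container volume by factor 2 (V_new/V_old).
Step 3:
                   E          J          X
  Initial     0.1003     0.2028 1.9825e-04
  Change  1.4834e-04 4.9447e-05 -9.8893e-05
  Equil       0.1005     0.2029 9.9357e-05
  solve Keq expr → x = -4.9447e-05; check Q = 4.7950e-05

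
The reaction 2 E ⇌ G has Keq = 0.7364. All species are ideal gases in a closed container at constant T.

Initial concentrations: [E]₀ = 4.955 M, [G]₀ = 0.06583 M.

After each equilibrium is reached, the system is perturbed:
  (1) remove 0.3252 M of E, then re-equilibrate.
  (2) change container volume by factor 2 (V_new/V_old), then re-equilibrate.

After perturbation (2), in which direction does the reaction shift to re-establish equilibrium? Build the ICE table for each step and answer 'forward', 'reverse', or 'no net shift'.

Direction: reverse

Q₀ = 0.002681 vs Keq = 0.7364 ⇒ Q<K, forward
Step 1:
                   E          G
  init         4.955    0.06583
  Δ           -3.405      1.703
  eq            1.55      1.768
  solve Keq expr → x = 1.703; check Q = 0.7364
Then remove 0.3252 M of E.
Step 2:
                   E          G
  init         1.224      1.768
  Δ           0.2658    -0.1329
  eq            1.49      1.636
  solve Keq expr → x = -0.1329; check Q = 0.7364
Then change container volume by factor 2 (V_new/V_old).
Step 3:
                   E          G
  init        0.7452     0.8178
  Δ           0.2313    -0.1157
  eq          0.9765     0.7021
  solve Keq expr → x = -0.1157; check Q = 0.7364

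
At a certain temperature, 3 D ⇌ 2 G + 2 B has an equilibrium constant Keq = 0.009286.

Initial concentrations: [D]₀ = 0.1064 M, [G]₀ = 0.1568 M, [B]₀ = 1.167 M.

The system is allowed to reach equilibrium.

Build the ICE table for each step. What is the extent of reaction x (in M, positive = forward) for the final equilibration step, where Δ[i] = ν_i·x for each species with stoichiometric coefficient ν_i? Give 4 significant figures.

x = -0.07004 M

Q₀ = 27.8 vs Keq = 0.009286 ⇒ Q>K, reverse
Step 1:
                    D           G           B
  I            0.1064      0.1568       1.167
  C            0.2101     -0.1401     -0.1401
  E            0.3165     0.01671       1.027
  solve Keq expr → x = -0.07004; check Q = 0.009286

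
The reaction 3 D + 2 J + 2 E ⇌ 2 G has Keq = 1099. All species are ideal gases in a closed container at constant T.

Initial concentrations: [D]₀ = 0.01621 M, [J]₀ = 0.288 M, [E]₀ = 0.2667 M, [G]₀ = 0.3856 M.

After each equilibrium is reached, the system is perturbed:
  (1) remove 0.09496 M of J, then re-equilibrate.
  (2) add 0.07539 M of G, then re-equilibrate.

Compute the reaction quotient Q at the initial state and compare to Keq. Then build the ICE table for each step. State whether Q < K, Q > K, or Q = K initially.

Q₀ = 5.9169e+06; Q > K (proceeds reverse)

Q₀ = 5.9169e+06 vs Keq = 1099 ⇒ Q>K, reverse
Step 1:
                   D          J          E          G
  Initial    0.01621      0.288     0.2667     0.3856
  Change      0.1426    0.09503    0.09503   -0.09503
  Equil       0.1588      0.383     0.3617     0.2906
  solve Keq expr → x = -0.04752; check Q = 1099
Then remove 0.09496 M of J.
Step 2:
                   D          J          E          G
  Initial     0.1588     0.2881     0.3617     0.2906
  Change     0.01855    0.01237    0.01237   -0.01237
  Equil       0.1773     0.3004     0.3741     0.2782
  solve Keq expr → x = -0.006183; check Q = 1099
Then add 0.07539 M of G.
Step 3:
                   D          J          E          G
  Initial     0.1773     0.3004     0.3741     0.3536
  Change     0.01722    0.01148    0.01148   -0.01148
  Equil       0.1945     0.3119     0.3856     0.3421
  solve Keq expr → x = -0.005741; check Q = 1099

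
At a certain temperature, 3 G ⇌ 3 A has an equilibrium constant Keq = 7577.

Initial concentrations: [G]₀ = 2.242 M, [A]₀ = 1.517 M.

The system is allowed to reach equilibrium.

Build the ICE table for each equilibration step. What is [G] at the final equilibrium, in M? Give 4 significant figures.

[G]_eq = 0.1821 M

Q₀ = 0.3098 vs Keq = 7577 ⇒ Q<K, forward
Step 1:
                    G           A
  I             2.242       1.517
  C             -2.06        2.06
  E            0.1821       3.577
  solve Keq expr → x = 0.6866; check Q = 7577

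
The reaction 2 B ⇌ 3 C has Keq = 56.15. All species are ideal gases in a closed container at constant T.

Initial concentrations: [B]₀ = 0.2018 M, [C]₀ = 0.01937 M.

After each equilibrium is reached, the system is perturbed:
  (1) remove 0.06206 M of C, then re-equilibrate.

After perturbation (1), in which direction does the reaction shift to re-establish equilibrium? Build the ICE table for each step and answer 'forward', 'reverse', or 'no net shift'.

Direction: forward

Q₀ = 1.7846e-04 vs Keq = 56.15 ⇒ Q<K, forward
Step 1:
                    B           C
  init         0.2018     0.01937
  Δ           -0.1809      0.2713
  eq          0.02092      0.2907
  solve Keq expr → x = 0.09044; check Q = 56.15
Then remove 0.06206 M of C.
Step 2:
                    B           C
  init        0.02092      0.2286
  Δ         -0.005526    0.008289
  eq          0.01539      0.2369
  solve Keq expr → x = 0.002763; check Q = 56.15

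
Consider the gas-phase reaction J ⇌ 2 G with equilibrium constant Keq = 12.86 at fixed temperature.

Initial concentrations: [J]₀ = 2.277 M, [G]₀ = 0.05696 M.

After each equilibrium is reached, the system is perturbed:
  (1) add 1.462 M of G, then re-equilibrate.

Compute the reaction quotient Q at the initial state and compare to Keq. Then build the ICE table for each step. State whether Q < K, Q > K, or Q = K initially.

Q₀ = 0.001425; Q < K (proceeds forward)

Q₀ = 0.001425 vs Keq = 12.86 ⇒ Q<K, forward
Step 1:
                   J          G
  init         2.277    0.05696
  Δ           -1.526      3.051
  eq          0.7513      3.108
  solve Keq expr → x = 1.526; check Q = 12.86
Then add 1.462 M of G.
Step 2:
                   J          G
  init        0.7513       4.57
  Δ           0.3789    -0.7579
  eq            1.13      3.812
  solve Keq expr → x = -0.3789; check Q = 12.86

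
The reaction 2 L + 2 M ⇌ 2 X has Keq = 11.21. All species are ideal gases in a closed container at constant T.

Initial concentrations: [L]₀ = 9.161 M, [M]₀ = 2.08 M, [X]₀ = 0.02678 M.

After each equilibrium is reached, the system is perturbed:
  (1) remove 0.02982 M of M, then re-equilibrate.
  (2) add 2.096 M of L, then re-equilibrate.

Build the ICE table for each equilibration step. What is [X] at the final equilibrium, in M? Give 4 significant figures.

Q₀ = 1.9752e-06 vs Keq = 11.21 ⇒ Q<K, forward
Step 1:
                  L         M         X
  init        9.161      2.08   0.02678
  Δ          -1.996    -1.996     1.996
  eq          7.165    0.0843     2.022
  solve Keq expr → x = 0.9978; check Q = 11.21
Then remove 0.02982 M of M.
Step 2:
                  L         M         X
  init        7.165   0.05448     2.022
  Δ         0.02831   0.02831  -0.02831
  eq          7.194    0.0828     1.994
  solve Keq expr → x = -0.01416; check Q = 11.21
Then add 2.096 M of L.
Step 3:
                  L         M         X
  init         9.29    0.0828     1.994
  Δ        -0.01798  -0.01798   0.01798
  eq          9.272   0.06482     2.012
  solve Keq expr → x = 0.008989; check Q = 11.21

[X]_eq = 2.012 M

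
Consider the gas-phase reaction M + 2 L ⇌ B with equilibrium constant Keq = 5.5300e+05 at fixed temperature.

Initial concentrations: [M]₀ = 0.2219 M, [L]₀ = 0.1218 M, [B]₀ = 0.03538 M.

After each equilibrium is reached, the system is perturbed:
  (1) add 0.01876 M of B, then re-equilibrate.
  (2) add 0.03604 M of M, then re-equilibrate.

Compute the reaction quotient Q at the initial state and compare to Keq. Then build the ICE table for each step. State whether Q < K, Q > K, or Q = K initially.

Q₀ = 10.75; Q < K (proceeds forward)

Q₀ = 10.75 vs Keq = 5.5300e+05 ⇒ Q<K, forward
Step 1:
                  M         L         B
  Initial    0.2219    0.1218   0.03538
  Change   -0.06038   -0.1208   0.06038
  Equil      0.1615  0.001035   0.09576
  solve Keq expr → x = 0.06038; check Q = 5.5300e+05
Then add 0.01876 M of B.
Step 2:
                  M         L         B
  Initial    0.1615  0.001035    0.1145
  Change  4.8241e-05 9.6482e-05 -4.8241e-05
  Equil      0.1616  0.001132    0.1145
  solve Keq expr → x = -4.8241e-05; check Q = 5.5300e+05
Then add 0.03604 M of M.
Step 3:
                  M         L         B
  Initial    0.1976  0.001132    0.1145
  Change  -5.4016e-05 -1.0803e-04 5.4016e-05
  Equil      0.1976  0.001024    0.1145
  solve Keq expr → x = 5.4016e-05; check Q = 5.5300e+05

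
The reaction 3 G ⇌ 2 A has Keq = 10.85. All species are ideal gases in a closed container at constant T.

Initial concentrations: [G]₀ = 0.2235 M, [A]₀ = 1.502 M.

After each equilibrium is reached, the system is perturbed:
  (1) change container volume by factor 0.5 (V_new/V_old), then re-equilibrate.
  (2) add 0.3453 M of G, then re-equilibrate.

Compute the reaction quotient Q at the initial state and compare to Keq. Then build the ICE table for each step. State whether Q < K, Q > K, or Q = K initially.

Q₀ = 202.1 vs Keq = 10.85 ⇒ Q>K, reverse
Step 1:
                  G         A
  Initial    0.2235     1.502
  Change     0.3128   -0.2085
  Equil      0.5363     1.293
  solve Keq expr → x = -0.1043; check Q = 10.85
Then change container volume by factor 0.5 (V_new/V_old).
Step 2:
                  G         A
  Initial     1.073     2.587
  Change    -0.1932    0.1288
  Equil      0.8793     2.716
  solve Keq expr → x = 0.06441; check Q = 10.85
Then add 0.3453 M of G.
Step 3:
                  G         A
  Initial     1.225     2.716
  Change    -0.3023    0.2015
  Equil      0.9223     2.917
  solve Keq expr → x = 0.1008; check Q = 10.85

Q₀ = 202.1; Q > K (proceeds reverse)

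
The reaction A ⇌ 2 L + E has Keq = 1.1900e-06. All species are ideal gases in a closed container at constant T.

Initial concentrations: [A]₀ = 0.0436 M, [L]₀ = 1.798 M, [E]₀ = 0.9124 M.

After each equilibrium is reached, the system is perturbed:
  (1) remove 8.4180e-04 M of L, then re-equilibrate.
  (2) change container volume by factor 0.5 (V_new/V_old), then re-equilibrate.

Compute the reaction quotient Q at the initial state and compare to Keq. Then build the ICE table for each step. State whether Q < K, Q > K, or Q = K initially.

Q₀ = 67.65; Q > K (proceeds reverse)

Q₀ = 67.65 vs Keq = 1.1900e-06 ⇒ Q>K, reverse
Step 1:
                   A          L          E
  Initial     0.0436      1.798     0.9124
  Change       0.895      -1.79     -0.895
  Equil       0.9386   0.008011    0.01741
  solve Keq expr → x = -0.895; check Q = 1.1900e-06
Then remove 8.4180e-04 M of L.
Step 2:
                   A          L          E
  Initial     0.9386   0.007169    0.01741
  Change  -3.7738e-04 7.5475e-04 3.7738e-04
  Equil       0.9382   0.007924    0.01778
  solve Keq expr → x = 3.7738e-04; check Q = 1.1900e-06
Then change container volume by factor 0.5 (V_new/V_old).
Step 3:
                   A          L          E
  Initial      1.876    0.01585    0.03557
  Change    0.003732  -0.007464  -0.003732
  Equil         1.88   0.008384    0.03183
  solve Keq expr → x = -0.003732; check Q = 1.1900e-06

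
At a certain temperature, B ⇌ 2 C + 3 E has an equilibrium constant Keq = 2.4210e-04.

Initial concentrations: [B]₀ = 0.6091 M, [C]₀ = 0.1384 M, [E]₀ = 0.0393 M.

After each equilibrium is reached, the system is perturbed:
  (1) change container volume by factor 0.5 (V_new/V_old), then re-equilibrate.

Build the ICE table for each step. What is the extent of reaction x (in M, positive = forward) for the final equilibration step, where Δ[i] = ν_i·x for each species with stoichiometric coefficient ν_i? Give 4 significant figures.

x = -0.05047 M

Q₀ = 1.9088e-06 vs Keq = 2.4210e-04 ⇒ Q<K, forward
Step 1:
                   B          C          E
  Initial     0.6091     0.1384     0.0393
  Change    -0.03576    0.07152     0.1073
  Equil       0.5733     0.2099     0.1466
  solve Keq expr → x = 0.03576; check Q = 2.4210e-04
Then change container volume by factor 0.5 (V_new/V_old).
Step 2:
                   B          C          E
  Initial      1.147     0.4198     0.2932
  Change     0.05047    -0.1009    -0.1514
  Equil        1.197     0.3189     0.1418
  solve Keq expr → x = -0.05047; check Q = 2.4210e-04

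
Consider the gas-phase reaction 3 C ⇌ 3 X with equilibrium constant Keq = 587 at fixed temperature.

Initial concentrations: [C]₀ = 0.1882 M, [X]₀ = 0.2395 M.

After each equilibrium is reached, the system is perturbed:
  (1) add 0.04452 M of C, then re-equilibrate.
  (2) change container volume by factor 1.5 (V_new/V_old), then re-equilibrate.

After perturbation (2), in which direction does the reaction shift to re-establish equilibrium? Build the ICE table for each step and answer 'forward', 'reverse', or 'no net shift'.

Q₀ = 2.061 vs Keq = 587 ⇒ Q<K, forward
Step 1:
                  C         X
  init       0.1882    0.2395
  Δ         -0.1426    0.1426
  eq        0.04563    0.3821
  solve Keq expr → x = 0.04752; check Q = 587
Then add 0.04452 M of C.
Step 2:
                  C         X
  init      0.09015    0.3821
  Δ        -0.03977   0.03977
  eq        0.05038    0.4218
  solve Keq expr → x = 0.01326; check Q = 587
Then change container volume by factor 1.5 (V_new/V_old).
Step 3:
                  C         X
  init      0.03359    0.2812
  Δ               0         0
  eq        0.03359    0.2812
  solve Keq expr → x = 0; check Q = 587

Direction: no net shift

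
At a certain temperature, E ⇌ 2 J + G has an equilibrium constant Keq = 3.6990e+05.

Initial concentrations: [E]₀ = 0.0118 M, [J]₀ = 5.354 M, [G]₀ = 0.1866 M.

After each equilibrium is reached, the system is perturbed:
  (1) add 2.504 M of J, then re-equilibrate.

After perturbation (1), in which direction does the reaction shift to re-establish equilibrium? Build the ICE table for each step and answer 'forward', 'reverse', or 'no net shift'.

Direction: reverse

Q₀ = 453.3 vs Keq = 3.6990e+05 ⇒ Q<K, forward
Step 1:
                    E           J           G
  init         0.0118       5.354      0.1866
  Δ          -0.01178     0.02357     0.01178
  eq       1.5509e-05       5.378      0.1984
  solve Keq expr → x = 0.01178; check Q = 3.6990e+05
Then add 2.504 M of J.
Step 2:
                    E           J           G
  init     1.5509e-05       7.882      0.1984
  Δ        1.7803e-05 -3.5606e-05 -1.7803e-05
  eq       3.3312e-05       7.882      0.1984
  solve Keq expr → x = -1.7803e-05; check Q = 3.6990e+05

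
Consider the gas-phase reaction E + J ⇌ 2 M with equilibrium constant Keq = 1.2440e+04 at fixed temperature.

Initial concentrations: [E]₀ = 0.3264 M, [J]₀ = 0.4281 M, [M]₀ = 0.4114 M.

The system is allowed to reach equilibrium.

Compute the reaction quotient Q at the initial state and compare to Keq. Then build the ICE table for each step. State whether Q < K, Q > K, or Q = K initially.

Q₀ = 1.211; Q < K (proceeds forward)

Q₀ = 1.211 vs Keq = 1.2440e+04 ⇒ Q<K, forward
Step 1:
                   E          J          M
  init        0.3264     0.4281     0.4114
  Δ          -0.3255    -0.3255      0.651
  eq      8.8450e-04     0.1026      1.062
  solve Keq expr → x = 0.3255; check Q = 1.2440e+04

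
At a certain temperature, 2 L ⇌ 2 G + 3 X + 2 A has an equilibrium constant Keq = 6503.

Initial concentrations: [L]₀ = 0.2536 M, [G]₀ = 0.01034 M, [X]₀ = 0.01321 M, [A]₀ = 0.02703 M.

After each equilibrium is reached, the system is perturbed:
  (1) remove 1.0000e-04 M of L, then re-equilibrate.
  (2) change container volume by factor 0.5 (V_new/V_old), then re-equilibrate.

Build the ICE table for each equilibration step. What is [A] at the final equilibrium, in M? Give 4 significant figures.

[A]_eq = 0.5585 M

Q₀ = 2.7999e-12 vs Keq = 6503 ⇒ Q<K, forward
Step 1:
                  L         G         X         A
  Initial    0.2536   0.01034   0.01321   0.02703
  Change    -0.2534    0.2534    0.3801    0.2534
  Equil   2.2615e-04    0.2637    0.3933    0.2804
  solve Keq expr → x = 0.1267; check Q = 6503
Then remove 1.0000e-04 M of L.
Step 2:
                  L         G         X         A
  Initial 1.2615e-04    0.2637    0.3933    0.2804
  Change  9.9705e-05 -9.9705e-05 -1.4956e-04 -9.9705e-05
  Equil   2.2586e-04    0.2636    0.3931    0.2803
  solve Keq expr → x = -4.9853e-05; check Q = 6503
Then change container volume by factor 0.5 (V_new/V_old).
Step 3:
                  L         G         X         A
  Initial 4.5171e-04    0.5272    0.7862    0.5606
  Change   0.002069 -0.002069 -0.003104 -0.002069
  Equil    0.002521    0.5252    0.7831    0.5585
  solve Keq expr → x = -0.001035; check Q = 6503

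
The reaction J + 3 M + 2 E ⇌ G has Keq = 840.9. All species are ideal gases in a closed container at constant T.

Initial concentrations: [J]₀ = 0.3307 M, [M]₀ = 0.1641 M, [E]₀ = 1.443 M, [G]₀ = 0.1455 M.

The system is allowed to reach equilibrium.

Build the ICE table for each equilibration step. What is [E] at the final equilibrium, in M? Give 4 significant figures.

Q₀ = 47.82 vs Keq = 840.9 ⇒ Q<K, forward
Step 1:
                    J           M           E           G
  Initial      0.3307      0.1641       1.443      0.1455
  Change     -0.03084    -0.09253    -0.06169     0.03084
  Equil        0.2999     0.07157       1.381      0.1763
  solve Keq expr → x = 0.03084; check Q = 840.9

[E]_eq = 1.381 M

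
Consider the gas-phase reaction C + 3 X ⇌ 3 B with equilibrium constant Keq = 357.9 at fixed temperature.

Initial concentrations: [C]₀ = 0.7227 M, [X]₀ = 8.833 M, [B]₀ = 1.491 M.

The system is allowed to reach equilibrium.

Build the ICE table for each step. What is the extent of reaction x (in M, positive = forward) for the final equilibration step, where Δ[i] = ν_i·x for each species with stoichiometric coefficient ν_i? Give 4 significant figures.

Q₀ = 0.006655 vs Keq = 357.9 ⇒ Q<K, forward
Step 1:
                  C         X         B
  init       0.7227     8.833     1.491
  Δ         -0.7222    -2.167     2.167
  eq      4.6155e-04     6.666     3.658
  solve Keq expr → x = 0.7222; check Q = 357.9

x = 0.7222 M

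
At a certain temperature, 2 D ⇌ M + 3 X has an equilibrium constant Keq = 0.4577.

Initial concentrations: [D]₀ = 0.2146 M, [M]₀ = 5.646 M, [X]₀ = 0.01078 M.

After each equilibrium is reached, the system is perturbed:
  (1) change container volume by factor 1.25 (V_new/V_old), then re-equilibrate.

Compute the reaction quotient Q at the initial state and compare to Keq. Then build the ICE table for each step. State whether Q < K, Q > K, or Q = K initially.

Q₀ = 1.5358e-04 vs Keq = 0.4577 ⇒ Q<K, forward
Step 1:
                    D           M           X
  init         0.2146       5.646     0.01078
  Δ          -0.07156     0.03578      0.1073
  eq            0.143       5.682      0.1181
  solve Keq expr → x = 0.03578; check Q = 0.4577
Then change container volume by factor 1.25 (V_new/V_old).
Step 2:
                    D           M           X
  init         0.1144       4.545      0.0945
  Δ         -0.007052    0.003526     0.01058
  eq           0.1074       4.549      0.1051
  solve Keq expr → x = 0.003526; check Q = 0.4577

Q₀ = 1.5358e-04; Q < K (proceeds forward)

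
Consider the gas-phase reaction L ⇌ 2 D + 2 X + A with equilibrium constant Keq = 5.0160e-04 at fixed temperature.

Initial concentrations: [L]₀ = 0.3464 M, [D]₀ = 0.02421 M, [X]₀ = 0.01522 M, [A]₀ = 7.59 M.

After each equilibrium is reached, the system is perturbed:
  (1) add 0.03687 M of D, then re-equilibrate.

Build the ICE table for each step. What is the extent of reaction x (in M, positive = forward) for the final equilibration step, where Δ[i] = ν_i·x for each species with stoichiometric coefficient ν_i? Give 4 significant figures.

x = -0.007221 M

Q₀ = 2.9750e-06 vs Keq = 5.0160e-04 ⇒ Q<K, forward
Step 1:
                    L           D           X           A
  I            0.3464     0.02421     0.01522        7.59
  C          -0.02416     0.04831     0.04831     0.02416
  E            0.3222     0.07252     0.06353       7.614
  solve Keq expr → x = 0.02416; check Q = 5.0160e-04
Then add 0.03687 M of D.
Step 2:
                    L           D           X           A
  I            0.3222      0.1094     0.06353       7.614
  C          0.007221    -0.01444    -0.01444   -0.007221
  E            0.3295     0.09495     0.04909       7.607
  solve Keq expr → x = -0.007221; check Q = 5.0160e-04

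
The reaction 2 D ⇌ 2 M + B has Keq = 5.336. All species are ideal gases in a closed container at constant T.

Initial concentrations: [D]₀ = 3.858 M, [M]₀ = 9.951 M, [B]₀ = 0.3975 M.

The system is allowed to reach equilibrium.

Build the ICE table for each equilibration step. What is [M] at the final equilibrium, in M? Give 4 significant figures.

Q₀ = 2.645 vs Keq = 5.336 ⇒ Q<K, forward
Step 1:
                  D         M         B
  Initial     3.858     9.951    0.3975
  Change    -0.3979    0.3979     0.199
  Equil        3.46     10.35    0.5965
  solve Keq expr → x = 0.199; check Q = 5.336

[M]_eq = 10.35 M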